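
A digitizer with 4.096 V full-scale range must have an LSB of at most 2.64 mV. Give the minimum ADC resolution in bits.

11 bits

Number of steps required ≥ 4.096 V / 2.64 mV = 1551.52.
Need 2^N ≥ 1551.52; 2^10 = 1024, 2^11 = 2048.
Minimum N = 11.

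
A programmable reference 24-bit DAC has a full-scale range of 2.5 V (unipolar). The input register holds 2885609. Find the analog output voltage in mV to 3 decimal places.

429.989 mV

LSB = 2.5 V / 2^24 = 0.15 µV.
V_out = 0 + 2885609 × 1.49012e-07 V = 0.429989 V.
= 429.989 mV.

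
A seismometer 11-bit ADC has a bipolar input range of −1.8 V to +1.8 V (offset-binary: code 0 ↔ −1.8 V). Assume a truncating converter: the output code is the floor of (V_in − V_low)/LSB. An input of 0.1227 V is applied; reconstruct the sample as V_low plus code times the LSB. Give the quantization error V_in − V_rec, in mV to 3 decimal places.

LSB = 3.6/2^11 = 1.758 mV.
(V_in − V_low)/LSB = (0.1227 − (−1.8))/0.00175781 = 1093.8027 → code 1093 (floor).
V_rec = (−1.8) + 1093·0.00175781 = 0.12128906 V.
Difference: 0.00141094 V → 1.411 mV.

1.411 mV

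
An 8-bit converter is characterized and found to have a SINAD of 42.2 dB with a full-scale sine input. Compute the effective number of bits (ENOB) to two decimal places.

6.72 bits

ENOB = (SINAD − 1.76) / 6.02 = (42.2 − 1.76)/6.02 = 6.718.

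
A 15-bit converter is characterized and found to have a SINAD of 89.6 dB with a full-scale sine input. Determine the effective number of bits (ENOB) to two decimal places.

14.59 bits

ENOB = (SINAD − 1.76) / 6.02 = (89.6 − 1.76)/6.02 = 14.591.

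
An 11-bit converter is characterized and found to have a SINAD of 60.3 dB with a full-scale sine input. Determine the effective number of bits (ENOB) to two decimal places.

9.72 bits

ENOB = (SINAD − 1.76) / 6.02 = (60.3 − 1.76)/6.02 = 9.724.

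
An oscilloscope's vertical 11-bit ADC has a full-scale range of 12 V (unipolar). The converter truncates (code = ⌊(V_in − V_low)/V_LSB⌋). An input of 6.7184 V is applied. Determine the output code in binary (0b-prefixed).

LSB = 12 V / 2048 = 5.859 mV.
(V_in − V_low)/LSB = (6.7184 − 0) / 0.00585938 = 1146.607.
Floor → code 1146.
In binary (0b-prefixed): 0b10001111010.

code 0b10001111010 (decimal 1146)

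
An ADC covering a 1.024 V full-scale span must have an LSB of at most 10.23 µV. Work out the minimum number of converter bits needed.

17 bits

Number of steps required ≥ 1.024 V / 10.23 µV = 100097.75.
Need 2^N ≥ 100097.75; 2^16 = 65536, 2^17 = 131072.
Minimum N = 17.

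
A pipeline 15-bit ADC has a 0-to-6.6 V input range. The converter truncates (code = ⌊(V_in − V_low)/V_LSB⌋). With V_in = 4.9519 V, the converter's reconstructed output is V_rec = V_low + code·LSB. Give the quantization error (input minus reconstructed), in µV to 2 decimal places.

LSB = 6.6/2^15 = 201.42 µV.
(V_in − V_low)/LSB = (4.9519 − 0)/0.000201416 = 24585.4332 → code 24585 (floor).
V_rec = 0 + 24585·0.000201416 = 4.9518127 V.
V_in − V_rec = 8.72559e-05 V = 87.26 µV.

87.26 µV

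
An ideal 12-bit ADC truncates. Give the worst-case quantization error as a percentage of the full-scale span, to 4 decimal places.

0.0244 %

Truncating → worst-case error = 1 LSB = V_FS/2^12, so 100/4096 = 0.0244141 % of full scale.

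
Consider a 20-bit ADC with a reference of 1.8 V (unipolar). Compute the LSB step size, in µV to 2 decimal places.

Full-scale span = 1.8 V.
LSB = 1.8 / 2^20 = 1.8 / 1048576 = 1.71661e-06 V = 1.72 µV.

1.72 µV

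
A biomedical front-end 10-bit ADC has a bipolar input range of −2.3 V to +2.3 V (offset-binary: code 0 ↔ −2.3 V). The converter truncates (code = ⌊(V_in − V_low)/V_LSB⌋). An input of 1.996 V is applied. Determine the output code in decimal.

code 956

LSB = 4.6 V / 1024 = 4.492 mV.
(1.996 − (−2.3)) / 0.00449219 = 956.327 LSBs.
Floor → code 956.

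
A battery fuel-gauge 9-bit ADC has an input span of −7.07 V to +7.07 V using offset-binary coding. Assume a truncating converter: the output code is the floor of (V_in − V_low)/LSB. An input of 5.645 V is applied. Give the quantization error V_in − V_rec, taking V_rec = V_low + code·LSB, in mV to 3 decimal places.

One LSB is 14.14 V / 512 = 27.617 mV.
(V_in − V_low)/LSB = (5.645 − (−7.07))/0.0276172 = 460.4017 → code 460 (floor).
Code 460 maps back to (−7.07) + 460×0.0276172 V = 5.6339062 V.
Difference: 0.0110937 V → 11.094 mV.

11.094 mV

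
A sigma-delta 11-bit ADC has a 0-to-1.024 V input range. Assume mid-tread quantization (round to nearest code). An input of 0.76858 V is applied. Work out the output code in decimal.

code 1537

Full-scale span = 1.024 V; LSB = 1.024/2^11 = 0.500 mV.
Input sits at 1537.160 steps above V_low.
So the output code is 1537.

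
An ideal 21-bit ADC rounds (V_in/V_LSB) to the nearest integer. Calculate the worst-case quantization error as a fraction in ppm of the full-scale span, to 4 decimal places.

0.2384 ppm

Rounding → worst-case error = ½ LSB = V_FS/2^22, so 1e+06/4194304 = 0.238419 ppm of full scale.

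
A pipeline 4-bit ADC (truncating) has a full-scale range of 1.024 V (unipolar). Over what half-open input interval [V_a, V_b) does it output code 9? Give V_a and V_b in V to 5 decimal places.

[0.57600 V, 0.64000 V)

LSB = 1.024/2^4 = 64.000 mV.
V_a = V_low + 9·LSB = 0.576 V; V_b = V_low + 10·LSB = 0.64 V.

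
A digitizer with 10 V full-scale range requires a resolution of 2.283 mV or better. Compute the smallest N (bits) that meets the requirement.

13 bits

Number of steps required ≥ 10 V / 2.283 mV = 4380.20.
Need 2^N ≥ 4380.20; 2^12 = 4096, 2^13 = 8192.
Minimum N = 13.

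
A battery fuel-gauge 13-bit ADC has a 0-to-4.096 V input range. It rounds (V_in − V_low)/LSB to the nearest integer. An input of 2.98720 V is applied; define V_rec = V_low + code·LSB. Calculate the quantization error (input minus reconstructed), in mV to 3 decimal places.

0.200 mV

Step size: 4.096 V ÷ 2^13 = 0.500 mV.
Scaled input = 5974.4000 LSBs, so code = 5974.
Reconstructed: 2.987 V.
Error = 2.98720 − 2.987 = 0.0002 V = 0.200 mV.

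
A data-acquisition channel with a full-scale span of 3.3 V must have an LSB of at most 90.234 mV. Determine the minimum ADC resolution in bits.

Number of steps required ≥ 3.3 V / 90.234 mV = 36.57.
Need 2^N ≥ 36.57; 2^5 = 32, 2^6 = 64.
Minimum N = 6.

6 bits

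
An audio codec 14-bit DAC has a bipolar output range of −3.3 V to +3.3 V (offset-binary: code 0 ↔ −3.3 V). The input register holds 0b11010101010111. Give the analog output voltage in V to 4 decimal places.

2.2007 V

LSB = 6.6 V / 2^14 = 402.83 µV.
Code 0b11010101010111 = 13655 decimal.
V_out = (−3.3) + 13655 × 0.000402832 V = 2.20067 V.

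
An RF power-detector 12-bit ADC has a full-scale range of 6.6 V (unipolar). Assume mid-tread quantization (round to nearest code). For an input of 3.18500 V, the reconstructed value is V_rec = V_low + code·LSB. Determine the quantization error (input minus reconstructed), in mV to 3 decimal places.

LSB = 6.6/2^12 = 1.611 mV.
Scaled input = 1976.6303 LSBs, so code = 1977.
Reconstructed: 3.1855957 V.
V_in − V_rec = -0.000595703 V = -0.596 mV.

-0.596 mV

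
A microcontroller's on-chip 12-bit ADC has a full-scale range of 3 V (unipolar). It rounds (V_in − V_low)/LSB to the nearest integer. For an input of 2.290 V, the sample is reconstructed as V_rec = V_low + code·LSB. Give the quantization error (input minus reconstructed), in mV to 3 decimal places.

-0.283 mV

One LSB is 3 V / 4096 = 0.732 mV.
Scaled input = 3126.6133 LSBs, so code = 3127.
Code 3127 maps back to 0 + 3127×0.000732422 V = 2.2902832 V.
V_in − V_rec = -0.000283203 V = -0.283 mV.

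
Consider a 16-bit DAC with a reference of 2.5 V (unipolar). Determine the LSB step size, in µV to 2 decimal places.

38.15 µV

Full-scale span = 2.5 V.
LSB = 2.5 / 2^16 = 2.5 / 65536 = 3.8147e-05 V = 38.15 µV.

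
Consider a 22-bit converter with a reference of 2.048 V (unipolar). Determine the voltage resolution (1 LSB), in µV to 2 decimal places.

0.49 µV

Full-scale span = 2.048 V.
LSB = 2.048 / 2^22 = 2.048 / 4194304 = 4.88281e-07 V = 0.49 µV.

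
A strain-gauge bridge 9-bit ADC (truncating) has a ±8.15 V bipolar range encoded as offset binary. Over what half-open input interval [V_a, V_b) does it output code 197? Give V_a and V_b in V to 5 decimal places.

LSB = 16.3/2^9 = 31.836 mV.
V_a = V_low + 197·LSB = -1.87832 V; V_b = V_low + 198·LSB = -1.84648 V.

[-1.87832 V, -1.84648 V)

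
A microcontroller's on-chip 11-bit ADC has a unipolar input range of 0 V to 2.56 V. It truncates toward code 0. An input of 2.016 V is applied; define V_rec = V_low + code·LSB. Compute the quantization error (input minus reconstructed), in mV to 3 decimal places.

1.000 mV

Step size: 2.56 V ÷ 2^11 = 1.250 mV.
(2.016 − 0)/0.00125 = 1612.8000; ⌊·⌋ gives code 1612.
Code 1612 maps back to 0 + 1612×0.00125 V = 2.015 V.
V_in − V_rec = 0.001 V = 1.000 mV.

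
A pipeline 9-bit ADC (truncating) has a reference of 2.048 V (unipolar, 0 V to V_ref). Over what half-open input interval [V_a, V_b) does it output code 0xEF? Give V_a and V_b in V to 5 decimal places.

LSB = 2.048/2^9 = 4.000 mV.
Code 0xEF = 239 decimal.
V_a = V_low + 239·LSB = 0.956 V; V_b = V_low + 240·LSB = 0.96 V.

[0.95600 V, 0.96000 V)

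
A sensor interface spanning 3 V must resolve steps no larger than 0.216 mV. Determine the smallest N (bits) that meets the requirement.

14 bits

Number of steps required ≥ 3 V / 0.216 mV = 13888.89.
Need 2^N ≥ 13888.89; 2^13 = 8192, 2^14 = 16384.
Minimum N = 14.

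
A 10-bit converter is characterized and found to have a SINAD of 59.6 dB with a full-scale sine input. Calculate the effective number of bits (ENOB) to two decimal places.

9.61 bits

ENOB = (SINAD − 1.76) / 6.02 = (59.6 − 1.76)/6.02 = 9.608.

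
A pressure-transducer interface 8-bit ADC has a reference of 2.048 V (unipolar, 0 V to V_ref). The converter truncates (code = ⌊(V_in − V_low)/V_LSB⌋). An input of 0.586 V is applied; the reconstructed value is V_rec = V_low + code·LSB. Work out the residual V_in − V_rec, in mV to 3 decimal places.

2.000 mV

Step size: 2.048 V ÷ 2^8 = 8.000 mV.
(0.586 − 0)/0.008 = 73.2500; ⌊·⌋ gives code 73.
Code 73 maps back to 0 + 73×0.008 V = 0.584 V.
Difference: 0.002 V → 2.000 mV.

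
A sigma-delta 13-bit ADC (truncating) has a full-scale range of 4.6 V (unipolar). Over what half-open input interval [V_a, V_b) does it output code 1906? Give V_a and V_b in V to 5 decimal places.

[1.07026 V, 1.07083 V)

LSB = 4.6/2^13 = 0.562 mV.
V_a = V_low + 1906·LSB = 1.07026 V; V_b = V_low + 1907·LSB = 1.07083 V.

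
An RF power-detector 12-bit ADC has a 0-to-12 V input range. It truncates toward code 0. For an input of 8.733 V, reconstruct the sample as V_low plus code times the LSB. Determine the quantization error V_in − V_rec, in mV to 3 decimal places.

2.531 mV

Step size: 12 V ÷ 2^12 = 2.930 mV.
Scaled input = 2980.8640 LSBs, so code = 2980.
V_rec = 0 + 2980·0.00292969 = 8.7304688 V.
Error = 8.733 − 8.7304688 = 0.00253125 V = 2.531 mV.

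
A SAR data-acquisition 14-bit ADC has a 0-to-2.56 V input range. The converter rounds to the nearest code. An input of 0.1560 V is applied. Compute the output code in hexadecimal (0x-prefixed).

LSB = 2.56 V / 16384 = 156.25 µV.
(0.1560 − 0) / 0.00015625 = 998.400 LSBs.
round(998.400) = 998.
In hexadecimal (0x-prefixed): 0x3E6.

code 0x3E6 (decimal 998)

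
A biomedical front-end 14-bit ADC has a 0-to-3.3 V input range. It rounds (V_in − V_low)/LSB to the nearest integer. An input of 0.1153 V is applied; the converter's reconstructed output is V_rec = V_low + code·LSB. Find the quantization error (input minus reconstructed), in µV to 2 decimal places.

90.04 µV

LSB = 3.3/2^14 = 201.42 µV.
Scaled input = 572.4470 LSBs, so code = 572.
Reconstructed: 0.11520996 V.
V_in − V_rec = 9.00391e-05 V = 90.04 µV.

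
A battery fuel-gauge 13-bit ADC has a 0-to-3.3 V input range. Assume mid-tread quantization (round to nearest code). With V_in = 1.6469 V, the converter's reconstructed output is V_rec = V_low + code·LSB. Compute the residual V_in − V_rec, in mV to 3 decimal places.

0.123 mV

LSB = 3.3/2^13 = 402.83 µV.
(V_in − V_low)/LSB = (1.6469 − 0)/0.000402832 = 4088.3045 → code 4088 (round).
Reconstructed: 1.6467773 V.
V_in − V_rec = 0.000122656 V = 0.123 mV.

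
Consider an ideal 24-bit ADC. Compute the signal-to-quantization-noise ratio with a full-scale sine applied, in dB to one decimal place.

SNR ≈ 6.02·N + 1.76 dB = 6.02·24 + 1.76 = 146.24 dB.

146.2 dB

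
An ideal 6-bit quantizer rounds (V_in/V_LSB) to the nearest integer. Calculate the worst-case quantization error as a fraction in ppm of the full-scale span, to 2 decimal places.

7812.50 ppm

Rounding → worst-case error = ½ LSB = V_FS/2^7, so 1e+06/128 = 7812.5 ppm of full scale.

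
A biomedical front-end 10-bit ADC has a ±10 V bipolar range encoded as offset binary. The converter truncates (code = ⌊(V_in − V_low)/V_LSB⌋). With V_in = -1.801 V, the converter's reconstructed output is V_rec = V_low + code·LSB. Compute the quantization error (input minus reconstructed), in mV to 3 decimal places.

15.406 mV

LSB = 20/2^10 = 19.531 mV.
Scaled input = 419.7888 LSBs, so code = 419.
Reconstructed: -1.8164062 V.
Error = -1.801 − (−1.8164062) = 0.0154062 V = 15.406 mV.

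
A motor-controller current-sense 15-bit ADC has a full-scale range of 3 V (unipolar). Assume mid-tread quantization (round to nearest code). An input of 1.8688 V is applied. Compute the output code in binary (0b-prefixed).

LSB = 3 V / 32768 = 91.55 µV.
Input sits at 20412.279 steps above V_low.
So the output code is 20412.
In binary (0b-prefixed): 0b100111110111100.

code 0b100111110111100 (decimal 20412)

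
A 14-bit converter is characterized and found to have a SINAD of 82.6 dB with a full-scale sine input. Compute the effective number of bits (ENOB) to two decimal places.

ENOB = (SINAD − 1.76) / 6.02 = (82.6 − 1.76)/6.02 = 13.429.

13.43 bits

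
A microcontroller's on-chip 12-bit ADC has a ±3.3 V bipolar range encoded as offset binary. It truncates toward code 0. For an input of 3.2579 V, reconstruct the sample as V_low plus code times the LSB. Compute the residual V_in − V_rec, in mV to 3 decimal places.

1.406 mV

One LSB is 6.6 V / 4096 = 1.611 mV.
Scaled input = 4069.8725 LSBs, so code = 4069.
Code 4069 maps back to (−3.3) + 4069×0.00161133 V = 3.2564941 V.
Difference: 0.00140586 V → 1.406 mV.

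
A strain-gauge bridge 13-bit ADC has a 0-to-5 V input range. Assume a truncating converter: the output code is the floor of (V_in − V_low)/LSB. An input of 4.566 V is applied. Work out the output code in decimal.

With 8192 levels over 5 V, one step is 0.610 mV.
(4.566 − 0) / 0.000610352 = 7480.934 LSBs.
⌊·⌋(7480.934) = 7480.

code 7480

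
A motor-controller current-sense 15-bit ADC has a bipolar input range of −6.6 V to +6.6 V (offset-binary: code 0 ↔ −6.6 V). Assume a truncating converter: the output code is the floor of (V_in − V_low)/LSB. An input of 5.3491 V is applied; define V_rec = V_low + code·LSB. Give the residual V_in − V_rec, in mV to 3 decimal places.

0.296 mV

One LSB is 13.2 V / 32768 = 402.83 µV.
(5.3491 − (−6.6))/0.000402832 = 29662.7355; ⌊·⌋ gives code 29662.
Reconstructed: 5.3488037 V.
Difference: 0.000296289 V → 0.296 mV.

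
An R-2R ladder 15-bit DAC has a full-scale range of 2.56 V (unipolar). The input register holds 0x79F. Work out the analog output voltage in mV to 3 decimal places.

152.422 mV

LSB = 2.56 V / 2^15 = 78.12 µV.
Code 0x79F = 1951 decimal.
V_out = 0 + 1951 × 7.8125e-05 V = 0.152422 V.
= 152.422 mV.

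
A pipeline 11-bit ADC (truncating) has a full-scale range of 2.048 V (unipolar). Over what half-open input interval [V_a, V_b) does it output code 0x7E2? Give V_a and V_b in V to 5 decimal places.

[2.01800 V, 2.01900 V)

LSB = 2.048/2^11 = 1.000 mV.
Code 0x7E2 = 2018 decimal.
V_a = V_low + 2018·LSB = 2.018 V; V_b = V_low + 2019·LSB = 2.019 V.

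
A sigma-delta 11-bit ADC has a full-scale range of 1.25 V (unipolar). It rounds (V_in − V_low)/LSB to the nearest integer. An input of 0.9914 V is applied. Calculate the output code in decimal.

LSB = 1.25 V / 2048 = 0.610 mV.
(V_in − V_low)/LSB = (0.9914 − 0) / 0.000610352 = 1624.310.
So the output code is 1624.

code 1624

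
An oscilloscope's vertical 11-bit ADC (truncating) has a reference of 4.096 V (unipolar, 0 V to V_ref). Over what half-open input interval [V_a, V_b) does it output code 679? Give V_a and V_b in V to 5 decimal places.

[1.35800 V, 1.36000 V)

LSB = 4.096/2^11 = 2.000 mV.
V_a = V_low + 679·LSB = 1.358 V; V_b = V_low + 680·LSB = 1.36 V.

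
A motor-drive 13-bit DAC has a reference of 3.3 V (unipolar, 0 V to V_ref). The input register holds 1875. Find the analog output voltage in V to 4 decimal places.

LSB = 3.3 V / 2^13 = 402.83 µV.
V_out = 0 + 1875 × 0.000402832 V = 0.75531 V.

0.7553 V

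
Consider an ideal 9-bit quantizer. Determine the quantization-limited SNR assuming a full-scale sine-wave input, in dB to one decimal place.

55.9 dB

SNR ≈ 6.02·N + 1.76 dB = 6.02·9 + 1.76 = 55.94 dB.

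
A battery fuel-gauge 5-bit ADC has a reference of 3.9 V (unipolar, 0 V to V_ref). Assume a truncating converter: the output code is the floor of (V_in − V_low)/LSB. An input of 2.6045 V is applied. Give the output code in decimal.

With 32 levels over 3.9 V, one step is 121.875 mV.
(V_in − V_low)/LSB = (2.6045 − 0) / 0.121875 = 21.370.
Floor → code 21.

code 21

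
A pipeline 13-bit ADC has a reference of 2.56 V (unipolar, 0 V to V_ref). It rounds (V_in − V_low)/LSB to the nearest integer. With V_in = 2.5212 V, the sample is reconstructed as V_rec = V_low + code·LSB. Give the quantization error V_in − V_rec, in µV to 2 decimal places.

-50.00 µV

LSB = 2.56/2^13 = 312.50 µV.
Scaled input = 8067.8400 LSBs, so code = 8068.
Reconstructed: 2.52125 V.
Error = 2.5212 − 2.52125 = -5e-05 V = -50.00 µV.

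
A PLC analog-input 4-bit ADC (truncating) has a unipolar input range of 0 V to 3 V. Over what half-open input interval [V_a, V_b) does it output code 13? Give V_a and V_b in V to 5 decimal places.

LSB = 3/2^4 = 187.500 mV.
V_a = V_low + 13·LSB = 2.4375 V; V_b = V_low + 14·LSB = 2.625 V.

[2.43750 V, 2.62500 V)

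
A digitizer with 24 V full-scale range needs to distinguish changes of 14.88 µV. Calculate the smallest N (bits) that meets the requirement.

21 bits

Number of steps required ≥ 24 V / 14.88 µV = 1612903.23.
Need 2^N ≥ 1612903.23; 2^20 = 1048576, 2^21 = 2097152.
Minimum N = 21.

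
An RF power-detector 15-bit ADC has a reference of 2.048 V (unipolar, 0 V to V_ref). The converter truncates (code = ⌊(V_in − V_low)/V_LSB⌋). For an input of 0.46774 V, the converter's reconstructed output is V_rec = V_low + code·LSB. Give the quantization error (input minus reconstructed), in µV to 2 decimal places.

52.50 µV

LSB = 2.048/2^15 = 62.50 µV.
Scaled input = 7483.8400 LSBs, so code = 7483.
Reconstructed: 0.4676875 V.
Error = 0.46774 − 0.4676875 = 5.25e-05 V = 52.50 µV.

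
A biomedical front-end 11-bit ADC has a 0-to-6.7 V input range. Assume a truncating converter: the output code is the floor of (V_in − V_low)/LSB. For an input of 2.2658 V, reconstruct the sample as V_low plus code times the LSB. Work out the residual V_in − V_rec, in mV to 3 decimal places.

One LSB is 6.7 V / 2048 = 3.271 mV.
(2.2658 − 0)/0.00327148 = 692.5908; ⌊·⌋ gives code 692.
Reconstructed: 2.2638672 V.
V_in − V_rec = 0.00193281 V = 1.933 mV.

1.933 mV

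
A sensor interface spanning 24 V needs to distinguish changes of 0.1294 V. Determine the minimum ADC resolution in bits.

8 bits

Number of steps required ≥ 24 V / 0.1294 V = 185.47.
Need 2^N ≥ 185.47; 2^7 = 128, 2^8 = 256.
Minimum N = 8.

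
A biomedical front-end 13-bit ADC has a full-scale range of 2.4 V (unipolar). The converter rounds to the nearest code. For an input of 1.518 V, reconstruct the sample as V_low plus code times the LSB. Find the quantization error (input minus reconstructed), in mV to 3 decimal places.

0.129 mV

Step size: 2.4 V ÷ 2^13 = 292.97 µV.
(V_in − V_low)/LSB = (1.518 − 0)/0.000292969 = 5181.4400 → code 5181 (round).
Reconstructed: 1.5178711 V.
Difference: 0.000128906 V → 0.129 mV.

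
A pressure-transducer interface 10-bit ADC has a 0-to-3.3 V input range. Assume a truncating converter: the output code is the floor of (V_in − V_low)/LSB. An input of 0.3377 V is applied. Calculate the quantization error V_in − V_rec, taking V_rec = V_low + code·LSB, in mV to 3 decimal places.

2.544 mV

LSB = 3.3/2^10 = 3.223 mV.
Scaled input = 104.7893 LSBs, so code = 104.
Reconstructed: 0.33515625 V.
V_in − V_rec = 0.00254375 V = 2.544 mV.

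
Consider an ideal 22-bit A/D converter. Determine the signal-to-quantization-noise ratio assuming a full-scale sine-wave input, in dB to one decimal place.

134.2 dB

SNR ≈ 6.02·N + 1.76 dB = 6.02·22 + 1.76 = 134.20 dB.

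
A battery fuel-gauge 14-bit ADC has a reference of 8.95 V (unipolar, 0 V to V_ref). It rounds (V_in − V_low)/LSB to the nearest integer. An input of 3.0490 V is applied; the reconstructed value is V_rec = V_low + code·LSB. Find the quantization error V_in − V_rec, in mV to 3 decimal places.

One LSB is 8.95 V / 16384 = 0.546 mV.
Scaled input = 5581.5437 LSBs, so code = 5582.
Code 5582 maps back to 0 + 5582×0.000546265 V = 3.0492493 V.
V_in − V_rec = -0.000249268 V = -0.249 mV.

-0.249 mV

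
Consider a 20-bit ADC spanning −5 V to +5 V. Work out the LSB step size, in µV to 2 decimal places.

9.54 µV

Full-scale span = 10 V.
LSB = 10 / 2^20 = 10 / 1048576 = 9.53674e-06 V = 9.54 µV.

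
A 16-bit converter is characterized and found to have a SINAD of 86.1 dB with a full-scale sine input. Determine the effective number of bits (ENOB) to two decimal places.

14.01 bits

ENOB = (SINAD − 1.76) / 6.02 = (86.1 − 1.76)/6.02 = 14.010.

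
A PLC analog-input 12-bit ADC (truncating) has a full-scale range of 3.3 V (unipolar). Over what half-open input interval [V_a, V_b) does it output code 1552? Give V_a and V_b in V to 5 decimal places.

LSB = 3.3/2^12 = 0.806 mV.
V_a = V_low + 1552·LSB = 1.25039 V; V_b = V_low + 1553·LSB = 1.2512 V.

[1.25039 V, 1.25120 V)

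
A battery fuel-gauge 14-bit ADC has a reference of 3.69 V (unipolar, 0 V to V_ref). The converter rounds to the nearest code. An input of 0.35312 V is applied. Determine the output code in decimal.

With 16384 levels over 3.69 V, one step is 225.22 µV.
Input sits at 1567.891 steps above V_low.
Round → code 1568.

code 1568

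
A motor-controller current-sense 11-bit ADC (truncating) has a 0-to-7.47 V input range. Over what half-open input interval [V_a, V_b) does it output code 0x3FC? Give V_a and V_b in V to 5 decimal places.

LSB = 7.47/2^11 = 3.647 mV.
Code 0x3FC = 1020 decimal.
V_a = V_low + 1020·LSB = 3.72041 V; V_b = V_low + 1021·LSB = 3.72406 V.

[3.72041 V, 3.72406 V)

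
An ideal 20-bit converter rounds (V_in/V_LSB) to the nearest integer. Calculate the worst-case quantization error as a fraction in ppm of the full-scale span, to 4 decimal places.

Rounding → worst-case error = ½ LSB = V_FS/2^21, so 1e+06/2097152 = 0.476837 ppm of full scale.

0.4768 ppm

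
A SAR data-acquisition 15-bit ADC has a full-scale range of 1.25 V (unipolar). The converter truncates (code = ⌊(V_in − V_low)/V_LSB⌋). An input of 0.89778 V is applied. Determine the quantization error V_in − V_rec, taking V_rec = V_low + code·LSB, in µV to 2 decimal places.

Step size: 1.25 V ÷ 2^15 = 38.15 µV.
(V_in − V_low)/LSB = (0.89778 − 0)/3.8147e-05 = 23534.7640 → code 23534 (floor).
Code 23534 maps back to 0 + 23534×3.8147e-05 V = 0.89775085 V.
Difference: 2.91455e-05 V → 29.15 µV.

29.15 µV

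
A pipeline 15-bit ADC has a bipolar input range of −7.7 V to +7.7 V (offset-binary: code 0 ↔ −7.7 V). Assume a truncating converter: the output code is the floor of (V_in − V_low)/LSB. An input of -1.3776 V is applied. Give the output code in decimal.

With 32768 levels over 15.4 V, one step is 469.97 µV.
Input sits at 13452.753 steps above V_low.
So the output code is 13452.

code 13452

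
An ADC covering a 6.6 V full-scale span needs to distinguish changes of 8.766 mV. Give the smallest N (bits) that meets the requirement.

Number of steps required ≥ 6.6 V / 8.766 mV = 752.91.
Need 2^N ≥ 752.91; 2^9 = 512, 2^10 = 1024.
Minimum N = 10.

10 bits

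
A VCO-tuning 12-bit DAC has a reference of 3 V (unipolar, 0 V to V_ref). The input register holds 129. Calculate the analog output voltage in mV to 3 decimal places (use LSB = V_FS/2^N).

94.482 mV

LSB = 3 V / 2^12 = 0.732 mV.
V_out = 0 + 129 × 0.000732422 V = 0.0944824 V.
= 94.482 mV.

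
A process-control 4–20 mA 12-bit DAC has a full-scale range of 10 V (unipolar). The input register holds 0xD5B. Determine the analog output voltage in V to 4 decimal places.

8.3472 V

LSB = 10 V / 2^12 = 2.441 mV.
Code 0xD5B = 3419 decimal.
V_out = 0 + 3419 × 0.00244141 V = 8.34717 V.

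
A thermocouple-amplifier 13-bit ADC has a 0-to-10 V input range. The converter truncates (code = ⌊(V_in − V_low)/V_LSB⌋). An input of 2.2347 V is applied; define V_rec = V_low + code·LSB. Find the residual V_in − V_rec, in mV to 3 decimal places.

0.813 mV

LSB = 10/2^13 = 1.221 mV.
Scaled input = 1830.6662 LSBs, so code = 1830.
V_rec = 0 + 1830·0.0012207 = 2.2338867 V.
V_in − V_rec = 0.000813281 V = 0.813 mV.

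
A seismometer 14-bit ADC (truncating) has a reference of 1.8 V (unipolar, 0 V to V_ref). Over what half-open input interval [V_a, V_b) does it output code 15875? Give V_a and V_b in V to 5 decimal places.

LSB = 1.8/2^14 = 109.86 µV.
V_a = V_low + 15875·LSB = 1.74408 V; V_b = V_low + 15876·LSB = 1.74419 V.

[1.74408 V, 1.74419 V)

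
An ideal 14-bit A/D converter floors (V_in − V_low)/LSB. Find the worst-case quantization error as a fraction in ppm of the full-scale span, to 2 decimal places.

Truncating → worst-case error = 1 LSB = V_FS/2^14, so 1e+06/16384 = 61.0352 ppm of full scale.

61.04 ppm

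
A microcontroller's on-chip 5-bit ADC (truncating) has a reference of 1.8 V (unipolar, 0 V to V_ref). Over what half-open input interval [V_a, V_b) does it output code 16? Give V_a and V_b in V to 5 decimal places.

LSB = 1.8/2^5 = 56.250 mV.
V_a = V_low + 16·LSB = 0.9 V; V_b = V_low + 17·LSB = 0.95625 V.

[0.90000 V, 0.95625 V)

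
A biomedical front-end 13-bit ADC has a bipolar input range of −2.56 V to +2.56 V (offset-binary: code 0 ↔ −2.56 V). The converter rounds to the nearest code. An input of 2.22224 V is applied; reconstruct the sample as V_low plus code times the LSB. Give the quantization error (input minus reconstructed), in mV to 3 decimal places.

LSB = 5.12/2^13 = 0.625 mV.
Scaled input = 7651.5840 LSBs, so code = 7652.
V_rec = (−2.56) + 7652·0.000625 = 2.2225 V.
Difference: -0.00026 V → -0.260 mV.

-0.260 mV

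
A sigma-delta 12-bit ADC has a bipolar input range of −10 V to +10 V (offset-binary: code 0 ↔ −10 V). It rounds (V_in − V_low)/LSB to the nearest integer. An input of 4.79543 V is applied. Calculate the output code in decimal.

code 3030

LSB = 20 V / 4096 = 4.883 mV.
Input sits at 3030.104 steps above V_low.
round(3030.104) = 3030.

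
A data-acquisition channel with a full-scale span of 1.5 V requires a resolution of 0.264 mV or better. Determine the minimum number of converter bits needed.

Number of steps required ≥ 1.5 V / 0.264 mV = 5681.82.
Need 2^N ≥ 5681.82; 2^12 = 4096, 2^13 = 8192.
Minimum N = 13.

13 bits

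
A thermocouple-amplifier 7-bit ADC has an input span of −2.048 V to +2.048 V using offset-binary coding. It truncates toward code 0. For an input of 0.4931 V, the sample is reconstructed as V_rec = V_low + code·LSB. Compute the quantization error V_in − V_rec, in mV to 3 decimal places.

13.100 mV

LSB = 4.096/2^7 = 32.000 mV.
(0.4931 − (−2.048))/0.032 = 79.4094; ⌊·⌋ gives code 79.
V_rec = (−2.048) + 79·0.032 = 0.48 V.
Difference: 0.0131 V → 13.100 mV.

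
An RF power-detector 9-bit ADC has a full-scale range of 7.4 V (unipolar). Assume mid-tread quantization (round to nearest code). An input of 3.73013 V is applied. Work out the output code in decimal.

Full-scale span = 7.4 V; LSB = 7.4/2^9 = 14.453 mV.
(V_in − V_low)/LSB = (3.73013 − 0) / 0.0144531 = 258.085.
Round → code 258.

code 258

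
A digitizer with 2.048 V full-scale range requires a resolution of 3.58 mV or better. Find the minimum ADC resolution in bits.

Number of steps required ≥ 2.048 V / 3.58 mV = 572.07.
Need 2^N ≥ 572.07; 2^9 = 512, 2^10 = 1024.
Minimum N = 10.

10 bits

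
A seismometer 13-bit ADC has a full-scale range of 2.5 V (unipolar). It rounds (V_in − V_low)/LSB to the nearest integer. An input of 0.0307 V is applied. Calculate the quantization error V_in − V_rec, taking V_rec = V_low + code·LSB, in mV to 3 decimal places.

LSB = 2.5/2^13 = 305.18 µV.
(V_in − V_low)/LSB = (0.0307 − 0)/0.000305176 = 100.5978 → code 101 (round).
Code 101 maps back to 0 + 101×0.000305176 V = 0.030822754 V.
Difference: -0.000122754 V → -0.123 mV.

-0.123 mV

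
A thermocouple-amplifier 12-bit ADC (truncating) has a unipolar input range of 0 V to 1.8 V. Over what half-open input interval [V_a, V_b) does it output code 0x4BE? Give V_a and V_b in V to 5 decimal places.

[0.53350 V, 0.53394 V)

LSB = 1.8/2^12 = 439.45 µV.
Code 0x4BE = 1214 decimal.
V_a = V_low + 1214·LSB = 0.533496 V; V_b = V_low + 1215·LSB = 0.533936 V.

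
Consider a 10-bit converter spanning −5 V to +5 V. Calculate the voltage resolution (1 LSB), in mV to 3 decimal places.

9.766 mV

Full-scale span = 10 V.
LSB = 10 / 2^10 = 10 / 1024 = 0.00976562 V = 9.766 mV.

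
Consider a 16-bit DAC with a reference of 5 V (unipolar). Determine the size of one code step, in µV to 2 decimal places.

Full-scale span = 5 V.
LSB = 5 / 2^16 = 5 / 65536 = 7.62939e-05 V = 76.29 µV.

76.29 µV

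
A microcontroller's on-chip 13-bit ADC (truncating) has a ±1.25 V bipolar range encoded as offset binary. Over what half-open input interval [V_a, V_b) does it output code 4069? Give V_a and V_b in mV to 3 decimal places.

[-8.240 mV, -7.935 mV)

LSB = 2.5/2^13 = 305.18 µV.
V_a = V_low + 4069·LSB = -0.00823975 V; V_b = V_low + 4070·LSB = -0.00793457 V.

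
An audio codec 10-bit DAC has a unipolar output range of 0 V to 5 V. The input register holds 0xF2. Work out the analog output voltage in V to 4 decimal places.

LSB = 5 V / 2^10 = 4.883 mV.
Code 0xF2 = 242 decimal.
V_out = 0 + 242 × 0.00488281 V = 1.18164 V.

1.1816 V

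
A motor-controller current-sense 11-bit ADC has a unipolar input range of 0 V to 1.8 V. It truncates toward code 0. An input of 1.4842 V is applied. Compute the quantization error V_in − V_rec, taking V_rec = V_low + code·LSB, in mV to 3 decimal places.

0.606 mV

One LSB is 1.8 V / 2048 = 0.879 mV.
(1.4842 − 0)/0.000878906 = 1688.6898; ⌊·⌋ gives code 1688.
V_rec = 0 + 1688·0.000878906 = 1.4835938 V.
Error = 1.4842 − 1.4835938 = 0.00060625 V = 0.606 mV.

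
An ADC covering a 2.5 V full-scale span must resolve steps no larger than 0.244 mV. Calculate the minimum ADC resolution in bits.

14 bits

Number of steps required ≥ 2.5 V / 0.244 mV = 10245.90.
Need 2^N ≥ 10245.90; 2^13 = 8192, 2^14 = 16384.
Minimum N = 14.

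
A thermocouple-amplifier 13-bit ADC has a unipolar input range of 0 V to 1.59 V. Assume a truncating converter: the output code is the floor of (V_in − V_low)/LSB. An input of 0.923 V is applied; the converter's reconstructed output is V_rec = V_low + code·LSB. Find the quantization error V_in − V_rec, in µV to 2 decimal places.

LSB = 1.59/2^13 = 194.09 µV.
Scaled input = 4755.4818 LSBs, so code = 4755.
Code 4755 maps back to 0 + 4755×0.000194092 V = 0.92290649 V.
Error = 0.923 − 0.92290649 = 9.35059e-05 V = 93.51 µV.

93.51 µV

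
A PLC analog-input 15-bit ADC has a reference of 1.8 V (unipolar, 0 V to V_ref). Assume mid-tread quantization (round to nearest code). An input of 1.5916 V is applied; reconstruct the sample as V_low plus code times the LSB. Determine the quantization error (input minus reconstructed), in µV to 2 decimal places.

10.64 µV

Step size: 1.8 V ÷ 2^15 = 54.93 µV.
Scaled input = 28974.1938 LSBs, so code = 28974.
Code 28974 maps back to 0 + 28974×5.49316e-05 V = 1.5915894 V.
Difference: 1.06445e-05 V → 10.64 µV.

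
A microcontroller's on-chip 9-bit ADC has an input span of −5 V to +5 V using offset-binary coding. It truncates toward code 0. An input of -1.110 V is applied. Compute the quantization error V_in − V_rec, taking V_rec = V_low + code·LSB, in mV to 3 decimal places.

LSB = 10/2^9 = 19.531 mV.
Scaled input = 199.1680 LSBs, so code = 199.
V_rec = (−5) + 199·0.0195312 = -1.1132812 V.
Error = -1.110 − (−1.1132812) = 0.00328125 V = 3.281 mV.

3.281 mV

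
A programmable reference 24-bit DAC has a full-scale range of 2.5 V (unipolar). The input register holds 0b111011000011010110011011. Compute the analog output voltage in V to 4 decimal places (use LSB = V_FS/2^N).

2.3067 V

LSB = 2.5 V / 2^24 = 0.15 µV.
Code 0b111011000011010110011011 = 15480219 decimal.
V_out = 0 + 15480219 × 1.49012e-07 V = 2.30673 V.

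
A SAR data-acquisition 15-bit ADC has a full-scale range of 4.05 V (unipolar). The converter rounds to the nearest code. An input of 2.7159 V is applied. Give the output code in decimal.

Full-scale span = 4.05 V; LSB = 4.05/2^15 = 123.60 µV.
(V_in − V_low)/LSB = (2.7159 − 0) / 0.000123596 = 21973.978.
round(21973.978) = 21974.

code 21974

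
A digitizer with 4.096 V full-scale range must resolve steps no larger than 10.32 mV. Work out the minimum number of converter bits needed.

Number of steps required ≥ 4.096 V / 10.32 mV = 396.90.
Need 2^N ≥ 396.90; 2^8 = 256, 2^9 = 512.
Minimum N = 9.

9 bits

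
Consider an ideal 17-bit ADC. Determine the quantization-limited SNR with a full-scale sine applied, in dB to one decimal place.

104.1 dB

SNR ≈ 6.02·N + 1.76 dB = 6.02·17 + 1.76 = 104.10 dB.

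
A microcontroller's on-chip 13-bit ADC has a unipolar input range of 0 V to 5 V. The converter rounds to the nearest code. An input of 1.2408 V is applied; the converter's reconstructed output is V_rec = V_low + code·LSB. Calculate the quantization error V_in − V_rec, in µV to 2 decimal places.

One LSB is 5 V / 8192 = 0.610 mV.
(1.2408 − 0)/0.000610352 = 2032.9267; round gives code 2033.
Reconstructed: 1.2408447 V.
Error = 1.2408 − 1.2408447 = -4.47266e-05 V = -44.73 µV.

-44.73 µV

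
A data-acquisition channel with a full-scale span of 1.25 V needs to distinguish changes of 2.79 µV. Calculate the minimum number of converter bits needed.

Number of steps required ≥ 1.25 V / 2.79 µV = 448028.67.
Need 2^N ≥ 448028.67; 2^18 = 262144, 2^19 = 524288.
Minimum N = 19.

19 bits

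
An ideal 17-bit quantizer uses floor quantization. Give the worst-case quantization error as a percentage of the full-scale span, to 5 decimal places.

Truncating → worst-case error = 1 LSB = V_FS/2^17, so 100/131072 = 0.000762939 % of full scale.

0.00076 %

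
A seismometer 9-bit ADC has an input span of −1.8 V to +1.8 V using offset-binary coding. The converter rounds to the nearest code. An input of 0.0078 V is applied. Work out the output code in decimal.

code 257

LSB = 3.6 V / 512 = 7.031 mV.
(V_in − V_low)/LSB = (0.0078 − (−1.8)) / 0.00703125 = 257.109.
Round → code 257.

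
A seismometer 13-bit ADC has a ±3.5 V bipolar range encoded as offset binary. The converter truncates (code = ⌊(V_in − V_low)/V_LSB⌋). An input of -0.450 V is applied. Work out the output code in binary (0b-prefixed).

code 0b110111110001 (decimal 3569)

LSB = 7 V / 8192 = 0.854 mV.
(-0.450 − (−3.5)) / 0.000854492 = 3569.371 LSBs.
So the output code is 3569.
In binary (0b-prefixed): 0b110111110001.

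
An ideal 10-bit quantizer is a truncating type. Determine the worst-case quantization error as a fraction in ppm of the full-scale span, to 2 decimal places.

Truncating → worst-case error = 1 LSB = V_FS/2^10, so 1e+06/1024 = 976.562 ppm of full scale.

976.56 ppm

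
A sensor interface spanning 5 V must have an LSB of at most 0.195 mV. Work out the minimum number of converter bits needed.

15 bits

Number of steps required ≥ 5 V / 0.195 mV = 25641.03.
Need 2^N ≥ 25641.03; 2^14 = 16384, 2^15 = 32768.
Minimum N = 15.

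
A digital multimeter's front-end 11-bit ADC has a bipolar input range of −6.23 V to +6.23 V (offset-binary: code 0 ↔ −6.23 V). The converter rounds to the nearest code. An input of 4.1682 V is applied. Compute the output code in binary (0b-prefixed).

code 0b11010101101 (decimal 1709)

Full-scale span = 12.46 V; LSB = 12.46/2^11 = 6.084 mV.
(V_in − V_low)/LSB = (4.1682 − (−6.23)) / 0.00608398 = 1709.110.
Round → code 1709.
In binary (0b-prefixed): 0b11010101101.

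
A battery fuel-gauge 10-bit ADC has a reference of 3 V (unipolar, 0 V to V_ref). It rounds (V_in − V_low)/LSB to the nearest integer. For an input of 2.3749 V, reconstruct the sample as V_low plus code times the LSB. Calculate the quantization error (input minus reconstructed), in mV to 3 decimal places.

Step size: 3 V ÷ 2^10 = 2.930 mV.
(V_in − V_low)/LSB = (2.3749 − 0)/0.00292969 = 810.6325 → code 811 (round).
Code 811 maps back to 0 + 811×0.00292969 V = 2.3759766 V.
V_in − V_rec = -0.00107656 V = -1.077 mV.

-1.077 mV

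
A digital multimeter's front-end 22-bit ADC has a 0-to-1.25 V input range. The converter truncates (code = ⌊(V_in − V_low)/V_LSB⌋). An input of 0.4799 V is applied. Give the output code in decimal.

code 1610277

LSB = 1.25 V / 4194304 = 0.30 µV.
(0.4799 − 0) / 2.98023e-07 = 1610277.192 LSBs.
So the output code is 1610277.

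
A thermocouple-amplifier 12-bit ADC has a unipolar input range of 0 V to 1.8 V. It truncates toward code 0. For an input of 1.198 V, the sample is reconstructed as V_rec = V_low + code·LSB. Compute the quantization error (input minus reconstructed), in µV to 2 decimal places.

50.78 µV

LSB = 1.8/2^12 = 439.45 µV.
Scaled input = 2726.1156 LSBs, so code = 2726.
V_rec = 0 + 2726·0.000439453 = 1.1979492 V.
Error = 1.198 − 1.1979492 = 5.07812e-05 V = 50.78 µV.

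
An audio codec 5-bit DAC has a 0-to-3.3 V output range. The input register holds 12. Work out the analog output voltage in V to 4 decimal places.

1.2375 V

LSB = 3.3 V / 2^5 = 103.125 mV.
V_out = 0 + 12 × 0.103125 V = 1.2375 V.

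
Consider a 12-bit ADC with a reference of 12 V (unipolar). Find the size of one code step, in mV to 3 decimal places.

Full-scale span = 12 V.
LSB = 12 / 2^12 = 12 / 4096 = 0.00292969 V = 2.930 mV.

2.930 mV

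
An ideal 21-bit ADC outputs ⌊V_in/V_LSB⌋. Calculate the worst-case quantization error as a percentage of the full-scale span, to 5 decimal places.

Truncating → worst-case error = 1 LSB = V_FS/2^21, so 100/2097152 = 4.76837e-05 % of full scale.

0.00005 %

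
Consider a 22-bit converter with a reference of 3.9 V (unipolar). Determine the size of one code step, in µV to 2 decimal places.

Full-scale span = 3.9 V.
LSB = 3.9 / 2^22 = 3.9 / 4194304 = 9.29832e-07 V = 0.93 µV.

0.93 µV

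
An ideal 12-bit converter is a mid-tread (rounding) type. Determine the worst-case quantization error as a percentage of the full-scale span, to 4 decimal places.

0.0122 %

Rounding → worst-case error = ½ LSB = V_FS/2^13, so 100/8192 = 0.012207 % of full scale.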